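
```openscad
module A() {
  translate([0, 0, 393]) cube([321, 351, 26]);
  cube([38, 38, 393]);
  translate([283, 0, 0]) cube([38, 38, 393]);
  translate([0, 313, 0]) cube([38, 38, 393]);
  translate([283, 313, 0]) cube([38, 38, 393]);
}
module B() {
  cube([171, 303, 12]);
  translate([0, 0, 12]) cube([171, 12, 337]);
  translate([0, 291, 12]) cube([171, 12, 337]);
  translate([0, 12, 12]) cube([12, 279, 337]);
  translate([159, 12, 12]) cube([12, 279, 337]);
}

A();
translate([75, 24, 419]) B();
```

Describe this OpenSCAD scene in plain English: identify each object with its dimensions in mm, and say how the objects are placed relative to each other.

A is a four-legged stool. The seat is a 321×351×26 mm slab whose top surface is at z = 419 mm; four square legs, each 38×38 mm in cross-section, run from the floor (z = 0) to the underside of the seat, each flush with a corner of the seat.

B is an open-topped rectangular box: outside dimensions 171×303×349 mm, with a uniform wall and base thickness of 12 mm. The base is a full 171×303 slab on the floor; four walls sit on top of the base. The front and back walls (the −y and +y sides) span the full width; the two side walls fit between them.

The open box is on top of the stool, centred.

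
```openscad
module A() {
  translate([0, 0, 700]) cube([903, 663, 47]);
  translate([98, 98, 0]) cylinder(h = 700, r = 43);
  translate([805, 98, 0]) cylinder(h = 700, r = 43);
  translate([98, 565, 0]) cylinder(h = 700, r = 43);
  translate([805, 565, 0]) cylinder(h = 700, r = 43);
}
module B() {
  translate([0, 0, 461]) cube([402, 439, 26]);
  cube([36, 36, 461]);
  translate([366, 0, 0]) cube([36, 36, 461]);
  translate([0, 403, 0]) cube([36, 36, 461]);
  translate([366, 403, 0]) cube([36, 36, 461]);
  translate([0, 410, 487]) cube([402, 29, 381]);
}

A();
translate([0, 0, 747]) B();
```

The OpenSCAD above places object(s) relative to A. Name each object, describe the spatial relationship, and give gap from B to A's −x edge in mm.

A is a table. B is a chair. The chair is on top of the table. The gap from the chair to the table's −x edge is 0 mm.

The chair's min-x is at 0; the table's min-x is 0; gap = 0 mm.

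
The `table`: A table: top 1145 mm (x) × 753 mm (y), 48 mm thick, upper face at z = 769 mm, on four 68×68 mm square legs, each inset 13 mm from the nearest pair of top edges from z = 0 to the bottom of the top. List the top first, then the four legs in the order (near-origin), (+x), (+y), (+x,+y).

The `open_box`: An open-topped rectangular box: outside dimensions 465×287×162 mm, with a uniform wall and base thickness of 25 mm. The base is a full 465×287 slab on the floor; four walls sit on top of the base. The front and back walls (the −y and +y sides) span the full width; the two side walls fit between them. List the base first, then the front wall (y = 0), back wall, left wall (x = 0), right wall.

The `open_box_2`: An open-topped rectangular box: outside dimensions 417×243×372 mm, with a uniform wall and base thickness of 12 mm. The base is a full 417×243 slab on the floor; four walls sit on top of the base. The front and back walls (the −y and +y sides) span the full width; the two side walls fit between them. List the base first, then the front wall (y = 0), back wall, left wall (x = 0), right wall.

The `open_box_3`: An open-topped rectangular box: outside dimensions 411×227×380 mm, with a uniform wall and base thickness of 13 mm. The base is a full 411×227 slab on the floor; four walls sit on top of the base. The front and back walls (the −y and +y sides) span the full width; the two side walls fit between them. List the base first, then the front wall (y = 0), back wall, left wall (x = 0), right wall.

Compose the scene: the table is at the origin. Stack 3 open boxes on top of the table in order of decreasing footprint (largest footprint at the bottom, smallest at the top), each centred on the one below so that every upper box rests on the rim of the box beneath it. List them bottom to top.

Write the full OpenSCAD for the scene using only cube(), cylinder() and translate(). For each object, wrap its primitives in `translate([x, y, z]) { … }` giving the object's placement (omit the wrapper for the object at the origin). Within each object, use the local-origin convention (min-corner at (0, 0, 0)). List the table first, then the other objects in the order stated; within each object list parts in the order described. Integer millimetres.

translate([0, 0, 721]) cube([1145, 753, 48]);
translate([13, 13, 0]) cube([68, 68, 721]);
translate([1064, 13, 0]) cube([68, 68, 721]);
translate([13, 672, 0]) cube([68, 68, 721]);
translate([1064, 672, 0]) cube([68, 68, 721]);
translate([340, 233, 769]) {
  cube([465, 287, 25]);
  translate([0, 0, 25]) cube([465, 25, 137]);
  translate([0, 262, 25]) cube([465, 25, 137]);
  translate([0, 25, 25]) cube([25, 237, 137]);
  translate([440, 25, 25]) cube([25, 237, 137]);
}
translate([364, 255, 931]) {
  cube([417, 243, 12]);
  translate([0, 0, 12]) cube([417, 12, 360]);
  translate([0, 231, 12]) cube([417, 12, 360]);
  translate([0, 12, 12]) cube([12, 219, 360]);
  translate([405, 12, 12]) cube([12, 219, 360]);
}
translate([367, 263, 1303]) {
  cube([411, 227, 13]);
  translate([0, 0, 13]) cube([411, 13, 367]);
  translate([0, 214, 13]) cube([411, 13, 367]);
  translate([0, 13, 13]) cube([13, 201, 367]);
  translate([398, 13, 13]) cube([13, 201, 367]);
}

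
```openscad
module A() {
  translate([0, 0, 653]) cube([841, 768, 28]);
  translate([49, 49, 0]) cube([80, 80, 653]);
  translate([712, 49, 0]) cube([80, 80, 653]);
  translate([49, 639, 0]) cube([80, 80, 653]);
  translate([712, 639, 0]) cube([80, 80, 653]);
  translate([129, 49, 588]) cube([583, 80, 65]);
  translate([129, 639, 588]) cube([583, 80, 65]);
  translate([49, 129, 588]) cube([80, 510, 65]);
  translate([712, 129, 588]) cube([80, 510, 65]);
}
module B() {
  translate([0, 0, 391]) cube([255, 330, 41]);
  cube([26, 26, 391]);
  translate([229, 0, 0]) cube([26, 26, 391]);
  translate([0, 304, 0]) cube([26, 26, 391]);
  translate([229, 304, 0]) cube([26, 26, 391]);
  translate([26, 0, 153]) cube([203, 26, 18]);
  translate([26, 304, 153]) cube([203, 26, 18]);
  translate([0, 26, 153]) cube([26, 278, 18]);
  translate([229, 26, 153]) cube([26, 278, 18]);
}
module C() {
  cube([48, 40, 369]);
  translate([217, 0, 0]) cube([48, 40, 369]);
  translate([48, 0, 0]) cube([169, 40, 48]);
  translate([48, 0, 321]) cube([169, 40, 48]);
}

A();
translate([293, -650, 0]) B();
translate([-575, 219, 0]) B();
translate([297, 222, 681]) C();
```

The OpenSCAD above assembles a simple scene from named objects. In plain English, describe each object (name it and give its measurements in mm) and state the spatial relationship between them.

A is a table: top 841 mm (x) × 768 mm (y), 28 mm thick, upper face at z = 681 mm, on four 80×80 mm square legs, each inset 49 mm from the nearest pair of top edges, running from z = 0 to the bottom of the top. Four apron rails, 80 mm thick and 65 mm tall, run between adjacent legs with their top edges flush with the underside of the top and their outer faces flush with the legs' outer faces.

B is a four-legged stool. The seat is 255×330 mm, 41 mm thick, top at z = 432 mm. It stands on four square legs, each 26×26 mm in cross-section, from z = 0 to the seat underside, each flush with a corner of the seat. Four stretchers, 26 mm wide and 18 mm tall, connect adjacent legs with their undersides at z = 153 mm, each running between the inner faces of the legs it joins and aligned with the legs' outer faces on the other axis.

C is a picture frame with a 169×273 mm rectangular opening (x by z) and a uniform 48 mm border on every side. Frame depth is 40 mm along y. It is built from two vertical stiles running the full outside height and two horizontal rails spanning the gap between the stiles.

Two stools sit around the table at the −y, −x sides. The picture frame is on top of the table.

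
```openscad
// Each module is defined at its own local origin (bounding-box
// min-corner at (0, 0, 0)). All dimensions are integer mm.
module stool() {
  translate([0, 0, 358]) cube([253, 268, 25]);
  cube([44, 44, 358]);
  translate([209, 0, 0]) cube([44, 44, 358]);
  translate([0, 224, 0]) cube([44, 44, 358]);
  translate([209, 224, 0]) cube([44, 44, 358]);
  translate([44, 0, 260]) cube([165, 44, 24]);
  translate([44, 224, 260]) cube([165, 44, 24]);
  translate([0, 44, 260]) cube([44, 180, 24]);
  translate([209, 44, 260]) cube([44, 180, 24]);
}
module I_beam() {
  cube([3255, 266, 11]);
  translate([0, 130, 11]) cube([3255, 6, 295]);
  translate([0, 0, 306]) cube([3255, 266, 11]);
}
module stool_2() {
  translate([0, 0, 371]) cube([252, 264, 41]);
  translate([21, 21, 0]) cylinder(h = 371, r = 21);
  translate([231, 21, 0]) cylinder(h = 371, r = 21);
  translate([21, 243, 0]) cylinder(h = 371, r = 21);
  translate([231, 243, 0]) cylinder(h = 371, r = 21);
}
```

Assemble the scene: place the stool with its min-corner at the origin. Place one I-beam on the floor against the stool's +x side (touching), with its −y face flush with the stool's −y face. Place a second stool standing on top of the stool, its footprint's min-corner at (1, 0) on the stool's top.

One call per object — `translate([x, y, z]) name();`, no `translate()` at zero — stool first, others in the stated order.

stool();
translate([253, 0, 0]) I_beam();
translate([1, 0, 383]) stool_2();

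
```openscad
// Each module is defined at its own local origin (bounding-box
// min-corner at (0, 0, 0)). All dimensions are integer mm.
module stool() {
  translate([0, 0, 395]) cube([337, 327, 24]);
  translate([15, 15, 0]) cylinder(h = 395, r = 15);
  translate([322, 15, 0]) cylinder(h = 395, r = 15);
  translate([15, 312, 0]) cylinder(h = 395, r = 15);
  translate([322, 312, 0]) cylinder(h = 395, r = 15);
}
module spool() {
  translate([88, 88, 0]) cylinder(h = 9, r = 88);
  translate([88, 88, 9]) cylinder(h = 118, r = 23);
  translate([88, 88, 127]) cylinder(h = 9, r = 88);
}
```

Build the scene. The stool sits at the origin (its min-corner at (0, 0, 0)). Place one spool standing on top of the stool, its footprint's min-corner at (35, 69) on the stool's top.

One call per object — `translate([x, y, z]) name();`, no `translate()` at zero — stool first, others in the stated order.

stool();
translate([35, 69, 419]) spool();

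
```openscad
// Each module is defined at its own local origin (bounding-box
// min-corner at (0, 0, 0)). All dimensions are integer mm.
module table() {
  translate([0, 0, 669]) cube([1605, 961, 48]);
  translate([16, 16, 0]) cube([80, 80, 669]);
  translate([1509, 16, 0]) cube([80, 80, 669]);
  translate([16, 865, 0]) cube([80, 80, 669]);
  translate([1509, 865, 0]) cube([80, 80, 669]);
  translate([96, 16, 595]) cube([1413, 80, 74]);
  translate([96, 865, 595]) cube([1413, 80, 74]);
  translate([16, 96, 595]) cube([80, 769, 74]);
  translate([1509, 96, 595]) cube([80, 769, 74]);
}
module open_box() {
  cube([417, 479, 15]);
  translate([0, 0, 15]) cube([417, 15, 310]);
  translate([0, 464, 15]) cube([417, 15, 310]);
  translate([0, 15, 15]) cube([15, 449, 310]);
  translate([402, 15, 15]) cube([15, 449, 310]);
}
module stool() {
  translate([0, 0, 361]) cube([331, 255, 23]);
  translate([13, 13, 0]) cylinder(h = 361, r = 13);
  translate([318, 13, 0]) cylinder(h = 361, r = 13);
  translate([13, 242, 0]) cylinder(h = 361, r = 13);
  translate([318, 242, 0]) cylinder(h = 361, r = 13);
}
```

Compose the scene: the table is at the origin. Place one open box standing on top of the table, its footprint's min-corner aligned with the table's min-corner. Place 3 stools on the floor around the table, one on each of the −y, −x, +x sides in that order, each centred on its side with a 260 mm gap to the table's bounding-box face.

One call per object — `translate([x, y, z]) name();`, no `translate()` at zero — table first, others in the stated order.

table();
translate([0, 0, 717]) open_box();
translate([637, -515, 0]) stool();
translate([-591, 353, 0]) stool();
translate([1865, 353, 0]) stool();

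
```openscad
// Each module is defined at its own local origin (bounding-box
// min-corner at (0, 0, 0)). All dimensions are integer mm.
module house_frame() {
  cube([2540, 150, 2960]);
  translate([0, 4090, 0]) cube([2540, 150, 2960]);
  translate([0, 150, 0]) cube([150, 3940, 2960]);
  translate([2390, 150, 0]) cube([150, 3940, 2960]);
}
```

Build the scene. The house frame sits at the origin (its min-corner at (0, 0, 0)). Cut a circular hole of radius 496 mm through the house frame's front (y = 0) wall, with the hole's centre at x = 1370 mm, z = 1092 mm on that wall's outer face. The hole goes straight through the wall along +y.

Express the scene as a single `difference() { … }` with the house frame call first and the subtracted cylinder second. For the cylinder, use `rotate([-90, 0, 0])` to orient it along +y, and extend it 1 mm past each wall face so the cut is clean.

difference() {
  house_frame();
  translate([1370, -1, 1092]) rotate([-90, 0, 0]) cylinder(h = 152, r = 496);
}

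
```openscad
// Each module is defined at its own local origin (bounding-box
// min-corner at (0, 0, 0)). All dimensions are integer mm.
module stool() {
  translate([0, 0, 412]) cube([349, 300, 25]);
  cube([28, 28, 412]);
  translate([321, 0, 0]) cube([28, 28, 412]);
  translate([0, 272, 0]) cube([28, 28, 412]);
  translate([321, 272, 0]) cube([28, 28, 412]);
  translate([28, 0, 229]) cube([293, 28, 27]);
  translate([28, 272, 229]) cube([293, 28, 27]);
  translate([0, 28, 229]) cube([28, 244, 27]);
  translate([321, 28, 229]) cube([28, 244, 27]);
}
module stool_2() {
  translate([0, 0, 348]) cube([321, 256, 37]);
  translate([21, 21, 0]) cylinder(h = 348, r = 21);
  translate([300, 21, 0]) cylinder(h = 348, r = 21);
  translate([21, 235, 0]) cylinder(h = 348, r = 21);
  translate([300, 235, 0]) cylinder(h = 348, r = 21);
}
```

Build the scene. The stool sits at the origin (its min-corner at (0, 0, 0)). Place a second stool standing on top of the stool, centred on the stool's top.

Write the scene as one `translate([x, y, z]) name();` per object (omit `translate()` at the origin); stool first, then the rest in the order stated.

stool();
translate([14, 22, 437]) stool_2();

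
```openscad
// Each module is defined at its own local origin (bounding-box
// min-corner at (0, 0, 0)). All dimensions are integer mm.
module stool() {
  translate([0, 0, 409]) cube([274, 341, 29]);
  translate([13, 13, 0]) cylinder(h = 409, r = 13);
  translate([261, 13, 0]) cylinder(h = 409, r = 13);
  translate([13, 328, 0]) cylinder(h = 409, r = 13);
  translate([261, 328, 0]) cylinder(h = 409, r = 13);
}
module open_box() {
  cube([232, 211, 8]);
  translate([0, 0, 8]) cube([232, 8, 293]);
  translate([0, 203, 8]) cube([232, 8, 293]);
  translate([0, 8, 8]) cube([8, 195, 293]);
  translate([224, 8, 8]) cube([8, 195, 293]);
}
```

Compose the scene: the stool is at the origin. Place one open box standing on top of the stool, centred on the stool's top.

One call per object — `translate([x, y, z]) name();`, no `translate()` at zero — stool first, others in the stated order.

stool();
translate([21, 65, 438]) open_box();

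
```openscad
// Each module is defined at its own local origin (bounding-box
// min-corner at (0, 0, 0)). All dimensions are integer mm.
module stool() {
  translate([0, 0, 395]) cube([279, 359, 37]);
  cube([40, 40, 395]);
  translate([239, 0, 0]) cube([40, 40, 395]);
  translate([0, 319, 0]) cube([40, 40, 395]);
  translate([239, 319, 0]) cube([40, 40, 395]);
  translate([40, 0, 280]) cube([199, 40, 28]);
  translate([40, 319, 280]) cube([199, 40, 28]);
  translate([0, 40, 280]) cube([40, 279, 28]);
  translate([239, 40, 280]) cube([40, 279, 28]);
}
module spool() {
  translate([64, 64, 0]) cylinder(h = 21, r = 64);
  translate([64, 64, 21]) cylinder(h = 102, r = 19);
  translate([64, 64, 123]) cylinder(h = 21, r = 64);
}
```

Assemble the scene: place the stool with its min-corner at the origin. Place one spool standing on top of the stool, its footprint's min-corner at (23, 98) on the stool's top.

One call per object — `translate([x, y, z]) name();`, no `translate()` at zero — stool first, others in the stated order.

stool();
translate([23, 98, 432]) spool();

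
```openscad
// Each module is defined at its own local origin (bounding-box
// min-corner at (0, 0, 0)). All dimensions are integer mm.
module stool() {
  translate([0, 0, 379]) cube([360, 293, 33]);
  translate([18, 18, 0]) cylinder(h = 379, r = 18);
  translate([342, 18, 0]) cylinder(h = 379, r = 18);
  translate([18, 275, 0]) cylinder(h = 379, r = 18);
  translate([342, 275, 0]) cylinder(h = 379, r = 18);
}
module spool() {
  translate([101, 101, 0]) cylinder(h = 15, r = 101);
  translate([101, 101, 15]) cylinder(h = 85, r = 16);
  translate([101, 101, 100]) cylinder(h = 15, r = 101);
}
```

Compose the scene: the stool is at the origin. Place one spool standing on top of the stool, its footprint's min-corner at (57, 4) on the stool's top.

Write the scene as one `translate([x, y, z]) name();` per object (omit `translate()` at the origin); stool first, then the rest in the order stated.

stool();
translate([57, 4, 412]) spool();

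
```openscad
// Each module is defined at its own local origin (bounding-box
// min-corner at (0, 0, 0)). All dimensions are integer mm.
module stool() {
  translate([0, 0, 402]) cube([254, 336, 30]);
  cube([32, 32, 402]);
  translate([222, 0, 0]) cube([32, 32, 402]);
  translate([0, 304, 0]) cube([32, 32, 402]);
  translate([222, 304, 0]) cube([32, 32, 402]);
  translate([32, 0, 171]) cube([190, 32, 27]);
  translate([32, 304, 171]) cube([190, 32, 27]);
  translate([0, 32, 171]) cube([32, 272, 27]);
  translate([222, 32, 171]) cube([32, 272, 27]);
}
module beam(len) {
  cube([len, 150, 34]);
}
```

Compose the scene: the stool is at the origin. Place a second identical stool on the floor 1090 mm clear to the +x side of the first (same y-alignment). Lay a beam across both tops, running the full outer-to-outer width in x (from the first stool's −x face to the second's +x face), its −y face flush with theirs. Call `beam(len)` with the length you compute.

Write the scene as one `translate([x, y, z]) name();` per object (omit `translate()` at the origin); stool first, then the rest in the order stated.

stool();
translate([1344, 0, 0]) stool();
translate([0, 0, 432]) beam(1598);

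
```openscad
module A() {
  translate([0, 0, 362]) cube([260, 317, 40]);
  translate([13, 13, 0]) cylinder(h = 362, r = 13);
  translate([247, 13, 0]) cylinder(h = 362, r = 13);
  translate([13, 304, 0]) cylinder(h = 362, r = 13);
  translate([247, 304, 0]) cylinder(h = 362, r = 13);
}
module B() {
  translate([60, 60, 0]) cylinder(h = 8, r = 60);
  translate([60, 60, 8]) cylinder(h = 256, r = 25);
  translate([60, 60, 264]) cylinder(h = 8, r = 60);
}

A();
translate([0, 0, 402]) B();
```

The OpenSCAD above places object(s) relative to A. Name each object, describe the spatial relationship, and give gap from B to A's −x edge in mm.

The spool's min-x is at 0; the stool's min-x is 0; gap = 0 mm.

A is a stool. B is a spool. The spool is on top of the stool. The gap from the spool to the stool's −x edge is 0 mm.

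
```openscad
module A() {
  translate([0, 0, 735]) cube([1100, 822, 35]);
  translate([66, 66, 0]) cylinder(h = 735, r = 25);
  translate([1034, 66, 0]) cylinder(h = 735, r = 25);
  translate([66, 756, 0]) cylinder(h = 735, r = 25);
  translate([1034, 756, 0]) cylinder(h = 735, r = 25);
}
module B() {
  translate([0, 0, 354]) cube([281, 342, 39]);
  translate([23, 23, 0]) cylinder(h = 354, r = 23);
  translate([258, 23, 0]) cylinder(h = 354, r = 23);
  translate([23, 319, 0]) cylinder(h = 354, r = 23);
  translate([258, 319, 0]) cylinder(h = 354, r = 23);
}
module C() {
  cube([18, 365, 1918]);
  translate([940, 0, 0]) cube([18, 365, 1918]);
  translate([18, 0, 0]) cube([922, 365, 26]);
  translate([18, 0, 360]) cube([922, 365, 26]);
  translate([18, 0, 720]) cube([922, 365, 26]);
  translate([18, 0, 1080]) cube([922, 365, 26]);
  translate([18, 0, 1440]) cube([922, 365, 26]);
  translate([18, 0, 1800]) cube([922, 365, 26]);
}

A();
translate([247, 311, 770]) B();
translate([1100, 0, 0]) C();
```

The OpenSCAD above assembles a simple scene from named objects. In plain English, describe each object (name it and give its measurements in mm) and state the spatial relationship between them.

A is a rectangular dining table. The top is 1100×822×35 mm with its upper surface at z = 770 mm. It stands on four round legs of 50 mm diameter, each leg's bounding box inset 41 mm from the nearest pair of top edges, running from the floor to the underside of the top.

B is a simple wooden stool: a rectangular seat 281 mm (x) by 342 mm (y), 39 mm thick, top face at z = 393 mm, on four round legs, each 46 mm in diameter. The legs rest on z = 0, each leg's axis is inset half a diameter from the nearest pair of seat edges (so the leg's bounding box is flush with the corner).

C is a bookshelf 958 mm wide overall, 365 mm deep and 1918 mm tall. The two sides are 18 mm thick vertical panels. 6 horizontal shelves of 26 mm thickness span between the inner faces of the sides; the lowest shelf sits on the floor and shelves are stacked with a clear vertical gap of 334 mm between each pair.

The stool is on top of the table. The bookshelf is against the table's +x side, with their −y faces flush.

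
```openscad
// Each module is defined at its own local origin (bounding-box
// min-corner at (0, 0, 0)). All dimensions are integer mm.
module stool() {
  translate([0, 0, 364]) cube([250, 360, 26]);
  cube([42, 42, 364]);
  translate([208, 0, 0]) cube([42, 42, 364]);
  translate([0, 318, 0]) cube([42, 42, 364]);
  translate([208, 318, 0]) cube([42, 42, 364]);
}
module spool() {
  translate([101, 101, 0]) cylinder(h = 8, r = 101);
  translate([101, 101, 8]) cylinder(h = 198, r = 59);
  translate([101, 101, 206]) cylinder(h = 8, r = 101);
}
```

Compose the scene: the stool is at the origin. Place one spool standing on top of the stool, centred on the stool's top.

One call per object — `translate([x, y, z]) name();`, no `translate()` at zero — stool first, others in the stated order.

stool();
translate([24, 79, 390]) spool();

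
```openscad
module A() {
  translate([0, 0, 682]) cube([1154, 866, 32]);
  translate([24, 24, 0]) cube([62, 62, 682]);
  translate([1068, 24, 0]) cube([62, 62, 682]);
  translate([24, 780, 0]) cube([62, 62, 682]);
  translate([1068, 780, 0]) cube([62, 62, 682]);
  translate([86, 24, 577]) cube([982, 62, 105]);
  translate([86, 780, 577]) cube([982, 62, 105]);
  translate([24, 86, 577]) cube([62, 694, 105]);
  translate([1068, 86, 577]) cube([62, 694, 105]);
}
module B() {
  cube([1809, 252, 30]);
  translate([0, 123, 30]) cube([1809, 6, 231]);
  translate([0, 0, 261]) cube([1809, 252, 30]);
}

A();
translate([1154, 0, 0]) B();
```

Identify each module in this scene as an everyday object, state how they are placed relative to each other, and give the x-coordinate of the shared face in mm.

The table's +x face and the I-beam's −x face are both at x = 1154 mm.

A is a table. B is an I-beam. The I-beam is against the table's +x side, with their −y faces flush. The x-coordinate of the shared face is 1154 mm.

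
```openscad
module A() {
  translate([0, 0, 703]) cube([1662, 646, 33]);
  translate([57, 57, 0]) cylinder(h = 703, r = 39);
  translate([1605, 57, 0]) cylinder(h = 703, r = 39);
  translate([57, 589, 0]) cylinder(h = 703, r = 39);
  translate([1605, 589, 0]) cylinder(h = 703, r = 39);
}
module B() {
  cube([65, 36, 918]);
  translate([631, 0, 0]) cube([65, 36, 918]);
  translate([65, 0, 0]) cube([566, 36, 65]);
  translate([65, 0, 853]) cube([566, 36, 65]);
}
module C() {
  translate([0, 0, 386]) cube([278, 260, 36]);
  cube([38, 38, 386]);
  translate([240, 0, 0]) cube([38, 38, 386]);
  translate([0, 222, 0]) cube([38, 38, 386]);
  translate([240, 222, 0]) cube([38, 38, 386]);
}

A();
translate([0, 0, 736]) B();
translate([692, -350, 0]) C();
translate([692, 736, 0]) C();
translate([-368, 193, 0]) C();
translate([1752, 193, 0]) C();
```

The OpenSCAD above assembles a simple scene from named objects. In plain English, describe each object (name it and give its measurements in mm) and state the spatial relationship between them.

A is a rectangular dining table. The top is 1662×646×33 mm with its upper surface at z = 736 mm. It stands on four round legs of 78 mm diameter, each leg's bounding box inset 18 mm from the nearest pair of top edges, running from the floor to the underside of the top.

B is a picture frame with a 566×788 mm rectangular opening (x by z) and a uniform 65 mm border on every side. Frame depth is 36 mm along y. It is built from two vertical stiles running the full outside height and two horizontal rails spanning the gap between the stiles.

C is a four-legged stool. The seat is 278×260 mm, 36 mm thick, top at z = 422 mm. It stands on four square legs, each 38×38 mm in cross-section, from z = 0 to the seat underside, each flush with a corner of the seat.

The picture frame is on top of the table. Four stools sit around the table at the −y, +y, −x, +x sides.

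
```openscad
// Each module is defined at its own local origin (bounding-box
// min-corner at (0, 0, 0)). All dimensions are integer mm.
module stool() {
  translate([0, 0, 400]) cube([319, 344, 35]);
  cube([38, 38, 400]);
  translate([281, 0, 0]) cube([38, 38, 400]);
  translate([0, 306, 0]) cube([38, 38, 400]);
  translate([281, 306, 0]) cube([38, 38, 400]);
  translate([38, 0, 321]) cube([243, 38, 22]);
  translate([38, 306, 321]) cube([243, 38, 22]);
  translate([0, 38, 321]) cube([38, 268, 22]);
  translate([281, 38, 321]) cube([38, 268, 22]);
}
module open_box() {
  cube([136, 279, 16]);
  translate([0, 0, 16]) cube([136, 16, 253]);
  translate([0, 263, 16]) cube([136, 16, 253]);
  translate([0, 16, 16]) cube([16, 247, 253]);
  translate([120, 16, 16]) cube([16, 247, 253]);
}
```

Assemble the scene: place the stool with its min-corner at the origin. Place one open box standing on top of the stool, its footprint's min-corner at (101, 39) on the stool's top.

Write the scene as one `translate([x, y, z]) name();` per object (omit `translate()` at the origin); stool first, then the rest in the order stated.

stool();
translate([101, 39, 435]) open_box();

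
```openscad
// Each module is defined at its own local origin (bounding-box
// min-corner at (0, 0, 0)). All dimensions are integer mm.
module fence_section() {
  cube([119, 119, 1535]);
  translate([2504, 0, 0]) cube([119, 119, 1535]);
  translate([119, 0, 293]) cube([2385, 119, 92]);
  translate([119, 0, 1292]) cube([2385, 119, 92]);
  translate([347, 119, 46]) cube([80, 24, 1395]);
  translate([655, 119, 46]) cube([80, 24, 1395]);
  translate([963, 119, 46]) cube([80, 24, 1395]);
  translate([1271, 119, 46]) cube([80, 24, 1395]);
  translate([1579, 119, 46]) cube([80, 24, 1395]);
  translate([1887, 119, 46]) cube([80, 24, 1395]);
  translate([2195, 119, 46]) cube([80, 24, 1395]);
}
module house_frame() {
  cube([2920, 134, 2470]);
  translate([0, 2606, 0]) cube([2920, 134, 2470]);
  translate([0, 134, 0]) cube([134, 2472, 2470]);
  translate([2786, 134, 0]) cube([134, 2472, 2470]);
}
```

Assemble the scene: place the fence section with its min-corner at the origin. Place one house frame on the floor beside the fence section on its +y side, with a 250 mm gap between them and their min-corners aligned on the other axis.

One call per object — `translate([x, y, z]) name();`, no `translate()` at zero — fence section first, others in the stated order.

fence_section();
translate([0, 393, 0]) house_frame();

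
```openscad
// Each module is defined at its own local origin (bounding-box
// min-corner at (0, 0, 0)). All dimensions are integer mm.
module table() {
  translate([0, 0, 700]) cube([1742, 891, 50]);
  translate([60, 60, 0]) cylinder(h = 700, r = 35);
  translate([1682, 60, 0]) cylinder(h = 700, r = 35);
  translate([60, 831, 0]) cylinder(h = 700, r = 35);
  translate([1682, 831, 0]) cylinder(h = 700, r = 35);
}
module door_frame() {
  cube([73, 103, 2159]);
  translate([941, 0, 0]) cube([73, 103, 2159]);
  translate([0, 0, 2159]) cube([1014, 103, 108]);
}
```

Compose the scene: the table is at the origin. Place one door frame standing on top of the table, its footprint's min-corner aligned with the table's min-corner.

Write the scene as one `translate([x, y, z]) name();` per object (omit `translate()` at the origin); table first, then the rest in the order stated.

table();
translate([0, 0, 750]) door_frame();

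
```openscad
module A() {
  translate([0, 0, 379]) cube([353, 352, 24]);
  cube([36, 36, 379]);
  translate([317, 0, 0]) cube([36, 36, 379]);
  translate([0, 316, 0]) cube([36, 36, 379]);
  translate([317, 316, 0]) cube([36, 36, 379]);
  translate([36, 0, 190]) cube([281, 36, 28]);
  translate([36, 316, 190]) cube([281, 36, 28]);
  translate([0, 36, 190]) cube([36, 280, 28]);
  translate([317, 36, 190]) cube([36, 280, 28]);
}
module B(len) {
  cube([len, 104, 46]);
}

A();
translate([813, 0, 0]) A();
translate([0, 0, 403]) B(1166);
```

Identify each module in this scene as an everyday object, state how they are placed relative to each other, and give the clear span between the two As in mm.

Second stool starts at x = 813; first ends at x = 353; clear span = 813 − 353 = 460 mm.

A is a stool. B is a beam. A beam spans the tops of two stools. The clear span between the two stools is 460 mm.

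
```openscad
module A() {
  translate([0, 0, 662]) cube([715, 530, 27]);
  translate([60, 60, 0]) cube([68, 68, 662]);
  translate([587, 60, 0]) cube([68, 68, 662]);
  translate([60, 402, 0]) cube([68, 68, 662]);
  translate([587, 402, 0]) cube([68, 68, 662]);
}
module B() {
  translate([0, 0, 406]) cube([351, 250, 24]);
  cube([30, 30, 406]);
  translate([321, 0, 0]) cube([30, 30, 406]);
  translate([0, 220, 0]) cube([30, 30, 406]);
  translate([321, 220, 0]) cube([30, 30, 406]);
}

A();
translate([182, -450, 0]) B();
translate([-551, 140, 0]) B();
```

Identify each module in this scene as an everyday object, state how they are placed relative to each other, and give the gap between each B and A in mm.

Each stool's nearest face is 200 mm from the table's bounding box.

A is a table. B is a stool. Two stools sit around the table at the −y, −x sides. The gap between each stool and the table is 200 mm.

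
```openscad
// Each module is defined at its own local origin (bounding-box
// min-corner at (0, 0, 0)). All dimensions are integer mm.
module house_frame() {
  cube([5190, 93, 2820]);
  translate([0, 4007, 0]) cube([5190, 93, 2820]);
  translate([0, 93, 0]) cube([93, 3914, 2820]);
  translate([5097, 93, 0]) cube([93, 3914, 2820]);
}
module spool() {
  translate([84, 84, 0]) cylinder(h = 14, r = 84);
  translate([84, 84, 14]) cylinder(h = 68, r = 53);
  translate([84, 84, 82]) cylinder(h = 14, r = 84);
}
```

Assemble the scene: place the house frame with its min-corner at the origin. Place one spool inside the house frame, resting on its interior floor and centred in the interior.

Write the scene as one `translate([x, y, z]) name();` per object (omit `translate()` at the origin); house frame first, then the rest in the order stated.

house_frame();
translate([2511, 1966, 0]) spool();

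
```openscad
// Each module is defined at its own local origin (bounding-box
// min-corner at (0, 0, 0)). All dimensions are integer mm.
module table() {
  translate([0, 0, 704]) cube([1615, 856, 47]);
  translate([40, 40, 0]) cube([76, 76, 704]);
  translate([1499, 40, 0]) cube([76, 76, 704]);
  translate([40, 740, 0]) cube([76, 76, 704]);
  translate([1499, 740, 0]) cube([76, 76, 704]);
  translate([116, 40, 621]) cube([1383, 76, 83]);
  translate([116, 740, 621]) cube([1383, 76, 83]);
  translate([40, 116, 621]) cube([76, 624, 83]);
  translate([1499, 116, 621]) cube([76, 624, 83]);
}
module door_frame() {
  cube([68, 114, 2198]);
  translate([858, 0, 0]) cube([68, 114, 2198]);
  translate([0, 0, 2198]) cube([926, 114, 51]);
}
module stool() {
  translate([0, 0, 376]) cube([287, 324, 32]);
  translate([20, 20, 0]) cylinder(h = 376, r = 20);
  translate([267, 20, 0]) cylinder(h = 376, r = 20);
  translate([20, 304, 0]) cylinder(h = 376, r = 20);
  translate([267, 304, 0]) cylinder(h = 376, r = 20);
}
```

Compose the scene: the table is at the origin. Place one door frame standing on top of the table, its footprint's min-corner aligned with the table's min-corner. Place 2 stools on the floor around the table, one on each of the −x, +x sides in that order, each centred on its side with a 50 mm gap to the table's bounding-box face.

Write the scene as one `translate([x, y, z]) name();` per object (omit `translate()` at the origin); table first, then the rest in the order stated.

table();
translate([0, 0, 751]) door_frame();
translate([-337, 266, 0]) stool();
translate([1665, 266, 0]) stool();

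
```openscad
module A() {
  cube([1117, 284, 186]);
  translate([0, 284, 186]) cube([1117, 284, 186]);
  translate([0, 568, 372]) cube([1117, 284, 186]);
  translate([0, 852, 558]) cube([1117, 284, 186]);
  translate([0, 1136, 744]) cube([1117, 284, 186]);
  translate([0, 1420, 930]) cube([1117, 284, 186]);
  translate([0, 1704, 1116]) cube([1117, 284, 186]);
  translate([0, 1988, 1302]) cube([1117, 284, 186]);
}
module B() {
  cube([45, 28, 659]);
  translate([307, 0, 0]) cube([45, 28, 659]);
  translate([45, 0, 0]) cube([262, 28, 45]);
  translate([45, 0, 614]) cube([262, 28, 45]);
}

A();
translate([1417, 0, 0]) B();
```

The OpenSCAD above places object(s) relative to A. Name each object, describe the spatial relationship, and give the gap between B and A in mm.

The picture frame's nearest face is 300 mm from the staircase's +x face.

A is a staircase. B is a picture frame. The picture frame is on the floor beside the staircase on its +x side. The gap between the picture frame and the staircase is 300 mm.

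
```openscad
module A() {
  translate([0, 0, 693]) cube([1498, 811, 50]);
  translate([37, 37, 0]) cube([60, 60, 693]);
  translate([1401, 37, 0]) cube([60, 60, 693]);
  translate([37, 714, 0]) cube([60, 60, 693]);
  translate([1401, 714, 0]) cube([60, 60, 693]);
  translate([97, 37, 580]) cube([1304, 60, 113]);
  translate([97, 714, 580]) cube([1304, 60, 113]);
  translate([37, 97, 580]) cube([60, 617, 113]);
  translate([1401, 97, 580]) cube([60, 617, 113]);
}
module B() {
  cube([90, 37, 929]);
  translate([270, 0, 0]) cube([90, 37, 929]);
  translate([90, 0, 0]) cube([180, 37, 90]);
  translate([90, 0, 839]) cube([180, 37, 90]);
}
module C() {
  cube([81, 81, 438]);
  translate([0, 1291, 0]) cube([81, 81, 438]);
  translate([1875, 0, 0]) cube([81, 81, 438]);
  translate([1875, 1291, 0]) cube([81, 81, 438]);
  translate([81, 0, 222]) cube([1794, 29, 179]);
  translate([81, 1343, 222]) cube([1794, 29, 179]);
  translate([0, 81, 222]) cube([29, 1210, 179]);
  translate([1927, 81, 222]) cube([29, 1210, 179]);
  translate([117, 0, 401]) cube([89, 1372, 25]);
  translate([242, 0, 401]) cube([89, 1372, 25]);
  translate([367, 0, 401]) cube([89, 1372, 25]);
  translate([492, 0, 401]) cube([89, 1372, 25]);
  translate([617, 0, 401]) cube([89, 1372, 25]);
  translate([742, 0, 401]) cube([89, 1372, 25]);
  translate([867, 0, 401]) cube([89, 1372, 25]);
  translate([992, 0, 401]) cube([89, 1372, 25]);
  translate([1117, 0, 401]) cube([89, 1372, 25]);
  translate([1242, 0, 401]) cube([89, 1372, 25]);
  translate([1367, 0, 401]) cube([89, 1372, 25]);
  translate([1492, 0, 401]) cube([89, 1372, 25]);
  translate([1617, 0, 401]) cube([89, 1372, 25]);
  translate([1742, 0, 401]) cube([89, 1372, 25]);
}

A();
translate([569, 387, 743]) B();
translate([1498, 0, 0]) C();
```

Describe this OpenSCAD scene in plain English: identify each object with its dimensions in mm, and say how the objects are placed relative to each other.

A is a table: top 1498 mm (x) × 811 mm (y), 50 mm thick, upper face at z = 743 mm, on four 60×60 mm square legs, each inset 37 mm from the nearest pair of top edges, running from z = 0 to the bottom of the top. Four apron rails, 60 mm thick and 113 mm tall, run between adjacent legs with their top edges flush with the underside of the top and their outer faces flush with the legs' outer faces.

B is a picture frame with a 180×749 mm rectangular opening (x by z) and a uniform 90 mm border on every side. Frame depth is 37 mm along y. It is built from two vertical stiles running the full outside height and two horizontal rails spanning the gap between the stiles.

C is a bed frame 1956 mm long (x) by 1372 mm wide (y). Four 81×81 mm corner posts, 438 mm tall, at the corners of the footprint. Four rails of 29 mm thickness and 179 mm height run between adjacent posts with their undersides at z = 222 mm, their outer faces flush with the outside of the frame (the two x-running rails run between the posts' inner faces; the two y-running rails run between the posts' inner faces). 14 slats, each 89 mm wide (x) and 25 mm thick, lie across the top of the two x-running rails, running the full 1372 mm width of the frame in y; the slats are evenly spaced along x between the inner faces of the end posts with equal gaps (rounded down to the nearest mm) at the −x end and between each pair — any rounding remainder accumulates at the +x end.

The picture frame is on top of the table, centred. The bed frame is against the table's +x side, with their −y faces flush.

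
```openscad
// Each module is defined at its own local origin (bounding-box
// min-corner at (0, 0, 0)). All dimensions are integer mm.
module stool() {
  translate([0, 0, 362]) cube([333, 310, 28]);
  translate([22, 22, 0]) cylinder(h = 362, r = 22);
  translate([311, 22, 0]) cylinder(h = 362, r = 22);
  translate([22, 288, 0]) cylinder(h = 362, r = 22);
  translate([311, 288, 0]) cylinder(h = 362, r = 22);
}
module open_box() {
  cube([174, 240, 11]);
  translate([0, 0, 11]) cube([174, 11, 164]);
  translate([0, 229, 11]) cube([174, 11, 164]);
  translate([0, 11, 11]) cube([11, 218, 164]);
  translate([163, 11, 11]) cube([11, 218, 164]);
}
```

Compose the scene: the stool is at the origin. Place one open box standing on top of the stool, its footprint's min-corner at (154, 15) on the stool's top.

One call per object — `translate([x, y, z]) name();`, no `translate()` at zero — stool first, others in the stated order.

stool();
translate([154, 15, 390]) open_box();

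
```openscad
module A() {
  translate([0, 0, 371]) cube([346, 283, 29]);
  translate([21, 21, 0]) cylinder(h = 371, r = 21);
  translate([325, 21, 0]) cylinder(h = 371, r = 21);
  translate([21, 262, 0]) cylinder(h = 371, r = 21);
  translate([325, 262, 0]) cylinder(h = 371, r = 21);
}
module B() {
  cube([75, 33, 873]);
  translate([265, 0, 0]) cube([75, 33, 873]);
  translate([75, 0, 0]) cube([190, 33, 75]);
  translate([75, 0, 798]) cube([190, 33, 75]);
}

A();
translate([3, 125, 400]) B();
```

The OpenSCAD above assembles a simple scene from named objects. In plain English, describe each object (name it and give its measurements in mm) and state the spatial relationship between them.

A is a simple wooden stool: a rectangular seat 346 mm (x) by 283 mm (y), 29 mm thick, top face at z = 400 mm, on four round legs, each 42 mm in diameter. The legs rest on z = 0, each leg's axis is inset half a diameter from the nearest pair of seat edges (so the leg's bounding box is flush with the corner).

B is a rectangular picture frame lying in the x–z plane (depth along y). The opening is 190 mm wide (x) by 723 mm tall (z), surrounded by a border 75 mm wide on all four sides. The frame is 33 mm deep and is made of two full-height vertical stiles with two horizontal rails fitted between them.

The picture frame is on top of the stool, centred.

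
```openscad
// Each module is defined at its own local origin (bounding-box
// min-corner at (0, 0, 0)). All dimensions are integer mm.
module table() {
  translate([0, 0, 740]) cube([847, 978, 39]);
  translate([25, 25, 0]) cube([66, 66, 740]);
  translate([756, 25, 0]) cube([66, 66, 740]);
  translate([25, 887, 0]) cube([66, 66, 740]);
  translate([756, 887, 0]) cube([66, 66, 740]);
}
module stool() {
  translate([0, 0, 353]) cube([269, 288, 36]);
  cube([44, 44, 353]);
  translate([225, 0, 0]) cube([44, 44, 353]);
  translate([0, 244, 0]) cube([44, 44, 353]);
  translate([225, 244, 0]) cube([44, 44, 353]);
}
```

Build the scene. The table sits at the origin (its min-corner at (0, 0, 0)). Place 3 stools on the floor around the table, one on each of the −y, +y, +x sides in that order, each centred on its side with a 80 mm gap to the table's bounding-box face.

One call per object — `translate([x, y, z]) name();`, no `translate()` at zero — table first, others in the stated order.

table();
translate([289, -368, 0]) stool();
translate([289, 1058, 0]) stool();
translate([927, 345, 0]) stool();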